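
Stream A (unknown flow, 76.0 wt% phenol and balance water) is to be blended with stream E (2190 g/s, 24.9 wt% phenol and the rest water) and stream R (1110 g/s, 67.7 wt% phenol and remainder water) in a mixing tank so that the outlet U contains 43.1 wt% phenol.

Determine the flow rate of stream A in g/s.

381.5 g/s

Let A be the unknown flow. Total out = 3300 + A.
phenol balance: 1296.8 + 0.760·A = 0.431·(3300 + A)
(0.760 − 0.431)·A = 0.431×3300 − 1296.8 = 125.52
A = 125.52 / 0.329 = 381.52 g/s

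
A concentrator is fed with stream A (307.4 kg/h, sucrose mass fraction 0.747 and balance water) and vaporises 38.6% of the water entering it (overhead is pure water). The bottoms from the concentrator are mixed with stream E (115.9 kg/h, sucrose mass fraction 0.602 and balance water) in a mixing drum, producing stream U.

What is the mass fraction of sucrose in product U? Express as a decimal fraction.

Vapour removed = 0.386×0.253×307.4 = 30.02 kg/h; concentrate = 277.38 kg/h.
sucrose reaching the mixer = 229.63 (from concentrate) + 115.9×0.602 = 299.4 kg/h.
Product flow = 277.38 + 115.9 = 393.28 kg/h; sucrose fraction = 0.761.

0.761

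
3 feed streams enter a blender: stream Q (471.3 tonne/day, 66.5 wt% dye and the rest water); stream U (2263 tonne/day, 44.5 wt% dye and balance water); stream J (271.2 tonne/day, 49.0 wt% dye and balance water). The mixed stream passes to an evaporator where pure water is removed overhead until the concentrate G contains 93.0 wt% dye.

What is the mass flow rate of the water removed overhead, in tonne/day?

1443 tonne/day

dye entering = 471.3×0.665 + 2263×0.445 + 271.2×0.490 = 1453.3 tonne/day.
All dye reports to G, so G = 1453.3/0.930 = 1562.7 tonne/day.
Total feed = 3005.5 tonne/day; overhead = 3005.5 − 1562.7 = 1442.8 tonne/day.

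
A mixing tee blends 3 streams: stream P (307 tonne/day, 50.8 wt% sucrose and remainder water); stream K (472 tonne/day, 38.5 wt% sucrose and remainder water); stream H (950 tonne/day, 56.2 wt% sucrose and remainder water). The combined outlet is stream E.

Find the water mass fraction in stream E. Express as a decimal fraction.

Total flow out = 307 + 472 + 950 = 1729 tonne/day.
water in = 307×0.492 + 472×0.615 + 950×0.438 = 857.42 tonne/day.
water mass fraction in E = 857.42/1729 = 0.4959.

0.4959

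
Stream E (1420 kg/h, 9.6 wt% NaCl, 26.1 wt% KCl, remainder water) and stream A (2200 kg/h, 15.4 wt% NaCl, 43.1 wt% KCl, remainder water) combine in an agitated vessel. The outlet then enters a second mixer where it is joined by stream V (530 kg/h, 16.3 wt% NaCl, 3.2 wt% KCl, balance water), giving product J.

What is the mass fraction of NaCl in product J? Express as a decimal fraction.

Overall, product flow = 4150 kg/h.
NaCl in = 1420×0.096 + 2200×0.154 + 530×0.163 = 561.51 kg/h.
NaCl fraction in J = 0.135.

0.135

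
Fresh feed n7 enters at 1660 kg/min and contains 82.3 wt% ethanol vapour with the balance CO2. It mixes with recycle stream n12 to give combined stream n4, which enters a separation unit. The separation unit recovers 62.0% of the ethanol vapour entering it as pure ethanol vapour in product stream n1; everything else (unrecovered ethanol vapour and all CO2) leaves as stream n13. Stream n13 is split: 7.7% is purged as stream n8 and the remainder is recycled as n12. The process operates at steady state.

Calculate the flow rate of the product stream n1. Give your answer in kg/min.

1305 kg/min

ethanol vapour in n4: m_A = 1660×0.823 + (1−0.077)·(1−0.620)·m_A, so m_A = 1366.2/0.6493 = 2104.2 kg/min.
Product n1 = 0.620×2104.2 = 1304.6 kg/min.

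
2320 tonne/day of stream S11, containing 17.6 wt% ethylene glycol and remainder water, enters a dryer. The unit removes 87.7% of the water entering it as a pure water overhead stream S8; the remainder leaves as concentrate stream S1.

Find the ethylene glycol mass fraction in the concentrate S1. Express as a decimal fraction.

ethylene glycol is not removed: 2320×0.176 = 408.32 tonne/day of ethylene glycol enters S1.
water entering = 2320×0.824 = 1911.7 tonne/day; overhead removed = 0.877×1911.7 = 1676.5 tonne/day.
Concentrate = 2320 − 1676.5 = 643.46 tonne/day.
Mass fraction = 408.32/643.46 = 0.635.

0.635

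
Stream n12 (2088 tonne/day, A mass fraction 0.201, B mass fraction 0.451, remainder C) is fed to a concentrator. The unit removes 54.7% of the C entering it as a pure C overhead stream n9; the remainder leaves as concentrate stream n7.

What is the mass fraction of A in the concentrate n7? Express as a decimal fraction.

0.248

A is not removed: 2088×0.201 = 419.69 tonne/day of A enters n7.
C entering = 2088×0.348 = 726.62 tonne/day; overhead removed = 0.547×726.62 = 397.46 tonne/day.
Concentrate = 2088 − 397.46 = 1690.5 tonne/day.
Mass fraction = 419.69/1690.5 = 0.248.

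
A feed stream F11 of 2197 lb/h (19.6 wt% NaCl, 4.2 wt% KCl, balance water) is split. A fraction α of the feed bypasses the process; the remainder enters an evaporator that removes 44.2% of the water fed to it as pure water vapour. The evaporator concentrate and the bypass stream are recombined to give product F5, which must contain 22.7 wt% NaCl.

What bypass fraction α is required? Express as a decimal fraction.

0.595

All 2197×0.196 = 430.61 lb/h of NaCl reaches F5, so F5 = 430.61/0.227 = 1897 lb/h and vapour = 300.03 lb/h.
The evaporator receives (1−α)·2197 of feed at 0.762 water and removes 0.442 of that water:
0.442×0.762×(1−α)×2197 = 300.03
(1−α) = 300.03/739.96 = 0.4055;  α = 0.5945.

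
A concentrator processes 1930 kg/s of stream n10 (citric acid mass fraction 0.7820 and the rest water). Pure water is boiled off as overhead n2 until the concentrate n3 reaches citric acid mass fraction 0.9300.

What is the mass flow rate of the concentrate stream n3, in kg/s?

1623 kg/s

citric acid is conserved: 1930×0.782 = 1509.3 kg/s all reports to the concentrate.
Concentrate = 1509.3/(target fraction) = 1622.9 kg/s.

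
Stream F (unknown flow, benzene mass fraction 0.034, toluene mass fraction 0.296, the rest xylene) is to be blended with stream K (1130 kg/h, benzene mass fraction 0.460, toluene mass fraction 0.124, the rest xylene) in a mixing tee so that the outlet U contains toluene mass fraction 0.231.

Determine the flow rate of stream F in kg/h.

Let F be the unknown flow. Total out = 1130 + F.
toluene balance: 140.12 + 0.296·F = 0.231·(1130 + F)
(0.296 − 0.231)·F = 0.231×1130 − 140.12 = 120.91
F = 120.91 / 0.065 = 1860.2 kg/h

1860 kg/h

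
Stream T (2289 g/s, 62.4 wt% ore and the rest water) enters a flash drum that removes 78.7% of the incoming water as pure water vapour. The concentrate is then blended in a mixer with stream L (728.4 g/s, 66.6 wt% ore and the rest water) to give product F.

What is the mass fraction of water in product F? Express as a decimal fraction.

Vapour removed = 0.787×0.376×2289 = 677.34 g/s; concentrate = 1611.7 g/s.
water reaching the mixer = 183.32 (from concentrate) + 728.4×0.334 = 426.61 g/s.
Product flow = 1611.7 + 728.4 = 2340.1 g/s; water fraction = 0.182.

0.182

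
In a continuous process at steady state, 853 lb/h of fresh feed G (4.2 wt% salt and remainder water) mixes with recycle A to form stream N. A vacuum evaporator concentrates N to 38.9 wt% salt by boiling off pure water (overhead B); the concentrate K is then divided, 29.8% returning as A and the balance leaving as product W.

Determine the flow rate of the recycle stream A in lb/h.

39.1 lb/h

Overall salt balance (none leaves overhead): salt in fresh feed = salt in product, i.e. 853×0.042 = (1−0.298)·K·0.389.
K = 35.826/(0.389×0.702) = 131.19 lb/h.
Recycle A = 0.298×131.19 = 39.096 lb/h.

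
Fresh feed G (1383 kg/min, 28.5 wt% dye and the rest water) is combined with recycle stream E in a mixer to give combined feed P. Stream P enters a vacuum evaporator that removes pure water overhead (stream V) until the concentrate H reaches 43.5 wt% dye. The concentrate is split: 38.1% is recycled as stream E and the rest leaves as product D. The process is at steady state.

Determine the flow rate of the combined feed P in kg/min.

1941 kg/min

Overall dye balance (none leaves overhead): dye in fresh feed = dye in product, i.e. 1383×0.285 = (1−0.381)·H·0.435.
H = 394.15/(0.435×0.619) = 1463.8 kg/min.
Recycle E = 0.381×1463.8 = 557.71 kg/min.
Combined feed P = 1383 + 557.71 = 1940.7 kg/min.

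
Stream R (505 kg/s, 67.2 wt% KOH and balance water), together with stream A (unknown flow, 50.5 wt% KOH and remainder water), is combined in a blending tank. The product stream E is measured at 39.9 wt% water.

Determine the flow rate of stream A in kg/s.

373.5 kg/s

Let A be the unknown flow. Total out = 505 + A.
water balance: 165.64 + 0.495·A = 0.399·(505 + A)
(0.495 − 0.399)·A = 0.399×505 − 165.64 = 35.855
A = 35.855 / 0.096 = 373.49 kg/s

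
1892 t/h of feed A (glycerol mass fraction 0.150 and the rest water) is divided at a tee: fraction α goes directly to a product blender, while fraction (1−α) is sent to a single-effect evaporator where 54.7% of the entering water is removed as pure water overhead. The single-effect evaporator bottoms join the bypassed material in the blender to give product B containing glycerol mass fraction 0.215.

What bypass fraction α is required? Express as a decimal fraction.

0.350

All 1892×0.150 = 283.8 t/h of glycerol reaches B, so B = 283.8/0.215 = 1320 t/h and vapour = 572 t/h.
The evaporator receives (1−α)·1892 of feed at 0.850 water and removes 0.547 of that water:
0.547×0.850×(1−α)×1892 = 572
(1−α) = 572/879.69 = 0.6502;  α = 0.3498.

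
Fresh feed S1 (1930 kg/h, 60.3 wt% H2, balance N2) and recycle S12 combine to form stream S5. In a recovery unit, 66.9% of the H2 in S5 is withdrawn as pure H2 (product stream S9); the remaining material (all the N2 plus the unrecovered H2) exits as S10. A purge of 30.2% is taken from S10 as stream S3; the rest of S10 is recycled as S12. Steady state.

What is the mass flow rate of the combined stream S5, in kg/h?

4051 kg/h

N2 enters only via S1 and leaves only via the purge: 1930×0.397 = 0.302×(N2 in S10), and the recovery unit passes all N2, so N2 in S5 = N2 in S10 = 2537.1 kg/h.
H2 in S5: m_A = 1930×0.603 + (1−0.302)·(1−0.669)·m_A, so m_A = 1163.8/0.7690 = 1513.5 kg/h.
S5 = 1513.5 + 2537.1 = 4050.6 kg/h.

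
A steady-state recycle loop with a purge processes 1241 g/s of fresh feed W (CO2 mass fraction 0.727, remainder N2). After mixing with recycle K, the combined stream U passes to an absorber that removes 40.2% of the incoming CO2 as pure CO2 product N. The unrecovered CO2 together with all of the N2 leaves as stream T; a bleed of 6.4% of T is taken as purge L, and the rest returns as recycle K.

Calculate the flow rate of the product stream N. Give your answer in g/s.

CO2 in U: m_A = 1241×0.727 + (1−0.064)·(1−0.402)·m_A, so m_A = 902.21/0.4403 = 2049.2 g/s.
Product N = 0.402×2049.2 = 823.78 g/s.

823.8 g/s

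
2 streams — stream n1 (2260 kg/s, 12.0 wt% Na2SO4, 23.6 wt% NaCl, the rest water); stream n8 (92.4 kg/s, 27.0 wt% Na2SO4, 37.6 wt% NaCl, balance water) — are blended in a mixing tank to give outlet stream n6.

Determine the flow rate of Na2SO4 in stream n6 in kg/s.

296.1 kg/s

Na2SO4 out = Na2SO4 in = 2260×0.120 + 92.4×0.270 = 296.15 kg/s.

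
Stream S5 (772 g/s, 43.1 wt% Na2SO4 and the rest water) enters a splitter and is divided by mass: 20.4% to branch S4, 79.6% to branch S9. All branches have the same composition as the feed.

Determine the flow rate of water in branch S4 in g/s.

89.61 g/s

Branch S4 total = 0.204×772 = 157.49 g/s.
water in S4 = 0.569×157.49 = 89.611 g/s.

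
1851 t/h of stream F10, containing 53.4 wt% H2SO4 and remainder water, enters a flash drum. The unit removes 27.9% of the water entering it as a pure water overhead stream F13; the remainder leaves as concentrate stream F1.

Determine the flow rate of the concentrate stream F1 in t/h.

1610 t/h

water entering = 1851×0.466 = 862.57 t/h; overhead removed = 0.279×862.57 = 240.66 t/h.
Concentrate = 1851 − 240.66 = 1610.3 t/h.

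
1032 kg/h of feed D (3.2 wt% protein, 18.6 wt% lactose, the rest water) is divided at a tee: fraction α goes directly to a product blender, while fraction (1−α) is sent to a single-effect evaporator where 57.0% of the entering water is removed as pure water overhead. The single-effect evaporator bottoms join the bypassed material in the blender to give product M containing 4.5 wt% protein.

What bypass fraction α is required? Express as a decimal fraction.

0.352

All 1032×0.032 = 33.024 kg/h of protein reaches M, so M = 33.024/0.045 = 733.87 kg/h and vapour = 298.13 kg/h.
The evaporator receives (1−α)·1032 of feed at 0.782 water and removes 0.570 of that water:
0.570×0.782×(1−α)×1032 = 298.13
(1−α) = 298.13/460 = 0.6481;  α = 0.3519.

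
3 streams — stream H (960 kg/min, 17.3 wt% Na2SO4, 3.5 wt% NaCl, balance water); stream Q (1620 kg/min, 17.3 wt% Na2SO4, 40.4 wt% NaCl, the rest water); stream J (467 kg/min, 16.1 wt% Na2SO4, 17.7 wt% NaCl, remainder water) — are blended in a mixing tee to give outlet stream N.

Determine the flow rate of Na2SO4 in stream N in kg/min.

Na2SO4 out = Na2SO4 in = 960×0.173 + 1620×0.173 + 467×0.161 = 521.53 kg/min.

521.5 kg/min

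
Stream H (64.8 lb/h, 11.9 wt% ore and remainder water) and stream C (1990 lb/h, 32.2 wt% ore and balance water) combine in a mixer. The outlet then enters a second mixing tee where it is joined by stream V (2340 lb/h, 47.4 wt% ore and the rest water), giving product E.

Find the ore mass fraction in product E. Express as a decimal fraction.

0.3999

Overall, product flow = 4394.8 lb/h.
ore in = 64.8×0.119 + 1990×0.322 + 2340×0.474 = 1757.7 lb/h.
ore fraction in E = 0.3999.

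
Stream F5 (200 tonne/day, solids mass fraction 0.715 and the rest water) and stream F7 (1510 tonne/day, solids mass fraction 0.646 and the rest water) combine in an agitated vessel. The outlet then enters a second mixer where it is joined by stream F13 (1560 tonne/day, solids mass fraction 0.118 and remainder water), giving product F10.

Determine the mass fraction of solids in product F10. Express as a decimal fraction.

Overall, product flow = 3270 tonne/day.
solids in = 200×0.715 + 1510×0.646 + 1560×0.118 = 1302.5 tonne/day.
solids fraction in F10 = 0.398.

0.398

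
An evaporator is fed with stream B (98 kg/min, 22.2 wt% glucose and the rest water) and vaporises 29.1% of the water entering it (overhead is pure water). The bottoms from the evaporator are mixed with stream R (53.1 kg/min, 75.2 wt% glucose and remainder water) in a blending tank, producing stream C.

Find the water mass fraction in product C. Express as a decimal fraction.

Vapour removed = 0.291×0.778×98 = 22.187 kg/min; concentrate = 75.813 kg/min.
water reaching the mixer = 54.057 (from concentrate) + 53.1×0.248 = 67.226 kg/min.
Product flow = 75.813 + 53.1 = 128.91 kg/min; water fraction = 0.521.

0.521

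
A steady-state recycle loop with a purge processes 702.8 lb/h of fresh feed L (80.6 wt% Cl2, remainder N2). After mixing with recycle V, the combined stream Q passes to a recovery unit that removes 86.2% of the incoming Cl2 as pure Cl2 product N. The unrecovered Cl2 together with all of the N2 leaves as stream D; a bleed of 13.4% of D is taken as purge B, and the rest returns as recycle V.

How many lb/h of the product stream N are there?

554.6 lb/h

Cl2 in Q: m_A = 702.8×0.806 + (1−0.134)·(1−0.862)·m_A, so m_A = 566.46/0.8805 = 643.34 lb/h.
Product N = 0.862×643.34 = 554.56 lb/h.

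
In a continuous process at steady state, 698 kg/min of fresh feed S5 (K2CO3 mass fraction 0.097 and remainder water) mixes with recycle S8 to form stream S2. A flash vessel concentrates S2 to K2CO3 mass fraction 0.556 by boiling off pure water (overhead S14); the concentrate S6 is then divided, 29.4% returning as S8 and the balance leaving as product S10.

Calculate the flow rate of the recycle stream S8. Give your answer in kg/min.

50.71 kg/min

Overall K2CO3 balance (none leaves overhead): K2CO3 in fresh feed = K2CO3 in product, i.e. 698×0.097 = (1−0.294)·S6·0.556.
S6 = 67.706/(0.556×0.706) = 172.48 kg/min.
Recycle S8 = 0.294×172.48 = 50.71 kg/min.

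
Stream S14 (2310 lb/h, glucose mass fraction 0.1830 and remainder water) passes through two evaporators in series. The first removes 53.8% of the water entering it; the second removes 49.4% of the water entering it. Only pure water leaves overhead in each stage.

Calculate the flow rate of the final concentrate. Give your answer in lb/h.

water in feed = 2310×0.817 = 1887.3 lb/h.
After stage 1: water left = (1−0.538)×1887.3 = 871.92; stream total = 1294.6 lb/h.
After stage 2: water left = (1−0.494)×871.92 = 441.19; final concentrate = 863.92 lb/h.

863.9 lb/h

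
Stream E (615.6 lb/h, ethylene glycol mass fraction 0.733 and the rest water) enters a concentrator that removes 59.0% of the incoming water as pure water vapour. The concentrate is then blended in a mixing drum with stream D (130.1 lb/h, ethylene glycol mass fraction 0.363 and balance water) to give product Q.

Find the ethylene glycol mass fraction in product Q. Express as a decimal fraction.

Vapour removed = 0.590×0.267×615.6 = 96.975 lb/h; concentrate = 518.62 lb/h.
ethylene glycol reaching the mixer = 451.23 (from concentrate) + 130.1×0.363 = 498.46 lb/h.
Product flow = 518.62 + 130.1 = 648.72 lb/h; ethylene glycol fraction = 0.768.

0.768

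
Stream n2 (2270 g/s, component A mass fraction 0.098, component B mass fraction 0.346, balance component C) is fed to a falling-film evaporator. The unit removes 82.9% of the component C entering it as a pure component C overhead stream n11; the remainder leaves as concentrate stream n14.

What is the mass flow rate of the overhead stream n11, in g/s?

1046 g/s

component C entering = 2270×0.556 = 1262.1 g/s; overhead removed = 0.829×1262.1 = 1046.3 g/s.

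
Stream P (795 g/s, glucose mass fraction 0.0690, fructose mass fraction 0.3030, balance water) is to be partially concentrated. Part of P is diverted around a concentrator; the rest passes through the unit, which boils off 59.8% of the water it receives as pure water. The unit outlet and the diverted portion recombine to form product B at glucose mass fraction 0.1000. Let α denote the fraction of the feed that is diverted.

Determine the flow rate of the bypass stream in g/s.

138.8 g/s

All 795×0.069 = 54.855 g/s of glucose reaches B, so B = 54.855/0.100 = 548.55 g/s and vapour = 246.45 g/s.
The evaporator receives (1−α)·795 of feed at 0.628 water and removes 0.598 of that water:
0.598×0.628×(1−α)×795 = 246.45
(1−α) = 246.45/298.56 = 0.8255;  α = 0.1745.
Bypass flow = 0.1745×795 = 138.75 g/s.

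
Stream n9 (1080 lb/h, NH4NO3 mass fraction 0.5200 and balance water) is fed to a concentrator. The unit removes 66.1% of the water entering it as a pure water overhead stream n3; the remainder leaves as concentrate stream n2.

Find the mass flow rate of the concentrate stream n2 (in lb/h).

water entering = 1080×0.480 = 518.4 lb/h; overhead removed = 0.661×518.4 = 342.66 lb/h.
Concentrate = 1080 − 342.66 = 737.34 lb/h.

737.3 lb/h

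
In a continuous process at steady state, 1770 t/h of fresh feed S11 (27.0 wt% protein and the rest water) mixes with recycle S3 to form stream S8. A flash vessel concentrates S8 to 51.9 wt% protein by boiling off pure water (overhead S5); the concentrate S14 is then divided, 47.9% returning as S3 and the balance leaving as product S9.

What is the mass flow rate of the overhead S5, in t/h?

849.2 t/h

Overall protein balance (none leaves overhead): protein in fresh feed = protein in product, i.e. 1770×0.270 = (1−0.479)·S14·0.519.
S14 = 477.9/(0.519×0.521) = 1767.4 t/h.
Recycle S3 = 0.479×1767.4 = 846.58 t/h.
Combined feed S8 = 1770 + 846.58 = 2616.6 t/h.
Overhead S5 = S8 − S14 = 2616.6 − 1767.4 = 849.19 t/h.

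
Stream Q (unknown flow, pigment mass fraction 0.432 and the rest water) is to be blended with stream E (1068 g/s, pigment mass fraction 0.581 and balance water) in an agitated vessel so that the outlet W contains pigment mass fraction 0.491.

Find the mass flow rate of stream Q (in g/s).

1629 g/s

Let Q be the unknown flow. Total out = 1068 + Q.
pigment balance: 620.51 + 0.432·Q = 0.491·(1068 + Q)
(0.432 − 0.491)·Q = 0.491×1068 − 620.51 = -96.12
Q = -96.12 / -0.059 = 1629.2 g/s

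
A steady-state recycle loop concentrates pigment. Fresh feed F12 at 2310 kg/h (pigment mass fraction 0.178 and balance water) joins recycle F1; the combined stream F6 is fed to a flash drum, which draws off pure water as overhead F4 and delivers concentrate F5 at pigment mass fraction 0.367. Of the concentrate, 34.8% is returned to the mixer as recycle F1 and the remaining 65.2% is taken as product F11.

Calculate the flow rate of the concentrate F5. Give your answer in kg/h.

Overall pigment balance (none leaves overhead): pigment in fresh feed = pigment in product, i.e. 2310×0.178 = (1−0.348)·F5·0.367.
F5 = 411.18/(0.367×0.652) = 1718.4 kg/h.

1718 kg/h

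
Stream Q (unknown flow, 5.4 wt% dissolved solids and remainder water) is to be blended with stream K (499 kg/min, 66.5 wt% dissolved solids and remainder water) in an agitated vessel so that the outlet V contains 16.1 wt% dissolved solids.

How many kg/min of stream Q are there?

2350 kg/min

Let Q be the unknown flow. Total out = 499 + Q.
dissolved solids balance: 331.84 + 0.054·Q = 0.161·(499 + Q)
(0.054 − 0.161)·Q = 0.161×499 − 331.84 = -251.5
Q = -251.5 / -0.107 = 2350.4 kg/min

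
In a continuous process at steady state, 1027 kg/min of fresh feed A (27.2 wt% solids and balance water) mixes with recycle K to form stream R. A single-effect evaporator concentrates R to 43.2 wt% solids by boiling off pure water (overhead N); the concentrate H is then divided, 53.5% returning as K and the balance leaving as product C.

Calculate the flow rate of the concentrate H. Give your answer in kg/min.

1391 kg/min

Overall solids balance (none leaves overhead): solids in fresh feed = solids in product, i.e. 1027×0.272 = (1−0.535)·H·0.432.
H = 279.34/(0.432×0.465) = 1390.6 kg/min.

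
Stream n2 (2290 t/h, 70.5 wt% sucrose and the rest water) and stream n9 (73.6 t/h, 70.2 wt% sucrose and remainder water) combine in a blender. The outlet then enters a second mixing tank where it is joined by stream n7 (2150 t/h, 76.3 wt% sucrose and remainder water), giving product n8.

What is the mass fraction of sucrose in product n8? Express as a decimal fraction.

0.733

Overall, product flow = 4513.6 t/h.
sucrose in = 2290×0.705 + 73.6×0.702 + 2150×0.763 = 3306.6 t/h.
sucrose fraction in n8 = 0.733.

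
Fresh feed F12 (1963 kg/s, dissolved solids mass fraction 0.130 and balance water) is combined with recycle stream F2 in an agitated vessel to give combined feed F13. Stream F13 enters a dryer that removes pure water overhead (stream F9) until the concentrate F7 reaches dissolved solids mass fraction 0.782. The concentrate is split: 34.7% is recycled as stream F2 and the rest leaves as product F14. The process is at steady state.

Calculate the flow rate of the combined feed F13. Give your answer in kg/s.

2136 kg/s

Overall dissolved solids balance (none leaves overhead): dissolved solids in fresh feed = dissolved solids in product, i.e. 1963×0.130 = (1−0.347)·F7·0.782.
F7 = 255.19/(0.782×0.653) = 499.74 kg/s.
Recycle F2 = 0.347×499.74 = 173.41 kg/s.
Combined feed F13 = 1963 + 173.41 = 2136.4 kg/s.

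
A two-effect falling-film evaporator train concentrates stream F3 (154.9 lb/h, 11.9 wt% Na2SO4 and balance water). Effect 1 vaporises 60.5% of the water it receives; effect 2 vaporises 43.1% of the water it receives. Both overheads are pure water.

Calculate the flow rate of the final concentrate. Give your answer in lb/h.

49.1 lb/h

water in feed = 154.9×0.881 = 136.47 lb/h.
After stage 1: water left = (1−0.605)×136.47 = 53.904; stream total = 72.338 lb/h.
After stage 2: water left = (1−0.431)×53.904 = 30.672; final concentrate = 49.105 lb/h.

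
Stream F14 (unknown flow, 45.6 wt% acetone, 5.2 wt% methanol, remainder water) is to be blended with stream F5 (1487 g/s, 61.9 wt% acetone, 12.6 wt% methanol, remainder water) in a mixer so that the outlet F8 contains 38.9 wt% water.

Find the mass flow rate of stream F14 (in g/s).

1935 g/s

Let F14 be the unknown flow. Total out = 1487 + F14.
water balance: 379.19 + 0.492·F14 = 0.389·(1487 + F14)
(0.492 − 0.389)·F14 = 0.389×1487 − 379.19 = 199.26
F14 = 199.26 / 0.103 = 1934.5 g/s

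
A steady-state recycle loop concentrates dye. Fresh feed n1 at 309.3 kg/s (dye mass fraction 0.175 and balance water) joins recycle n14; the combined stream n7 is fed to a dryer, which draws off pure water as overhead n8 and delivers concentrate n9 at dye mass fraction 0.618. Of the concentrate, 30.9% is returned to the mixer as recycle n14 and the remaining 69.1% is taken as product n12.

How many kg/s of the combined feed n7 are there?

Overall dye balance (none leaves overhead): dye in fresh feed = dye in product, i.e. 309.3×0.175 = (1−0.309)·n9·0.618.
n9 = 54.127/(0.618×0.691) = 126.75 kg/s.
Recycle n14 = 0.309×126.75 = 39.166 kg/s.
Combined feed n7 = 309.3 + 39.166 = 348.47 kg/s.

348.5 kg/s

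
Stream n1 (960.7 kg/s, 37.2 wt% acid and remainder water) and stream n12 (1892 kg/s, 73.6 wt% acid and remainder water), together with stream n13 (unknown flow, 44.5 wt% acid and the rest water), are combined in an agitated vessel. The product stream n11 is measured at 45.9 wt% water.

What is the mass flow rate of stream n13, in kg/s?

Let n13 be the unknown flow. Total out = 2852.7 + n13.
water balance: 1102.8 + 0.555·n13 = 0.459·(2852.7 + n13)
(0.555 − 0.459)·n13 = 0.459×2852.7 − 1102.8 = 206.58
n13 = 206.58 / 0.096 = 2151.9 kg/s

2152 kg/s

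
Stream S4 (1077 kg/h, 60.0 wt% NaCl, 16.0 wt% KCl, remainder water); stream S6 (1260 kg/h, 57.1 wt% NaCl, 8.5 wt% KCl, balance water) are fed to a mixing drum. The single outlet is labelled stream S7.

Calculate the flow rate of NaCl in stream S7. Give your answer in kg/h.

1366 kg/h

NaCl out = NaCl in = 1077×0.600 + 1260×0.571 = 1365.7 kg/h.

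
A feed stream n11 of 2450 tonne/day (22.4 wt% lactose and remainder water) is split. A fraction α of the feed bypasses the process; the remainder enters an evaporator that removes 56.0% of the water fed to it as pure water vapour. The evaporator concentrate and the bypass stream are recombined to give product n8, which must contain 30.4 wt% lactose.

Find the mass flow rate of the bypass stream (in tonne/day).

All 2450×0.224 = 548.8 tonne/day of lactose reaches n8, so n8 = 548.8/0.304 = 1805.3 tonne/day and vapour = 644.74 tonne/day.
The evaporator receives (1−α)·2450 of feed at 0.776 water and removes 0.560 of that water:
0.560×0.776×(1−α)×2450 = 644.74
(1−α) = 644.74/1064.7 = 0.6056;  α = 0.3944.
Bypass flow = 0.3944×2450 = 966.35 tonne/day.

966.3 tonne/day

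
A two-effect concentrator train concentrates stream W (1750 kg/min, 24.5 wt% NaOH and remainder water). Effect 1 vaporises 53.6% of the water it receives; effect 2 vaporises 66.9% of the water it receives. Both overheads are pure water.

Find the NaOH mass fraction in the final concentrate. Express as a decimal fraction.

water in feed = 1750×0.755 = 1321.2 kg/min.
After stage 1: water left = (1−0.536)×1321.2 = 613.06; stream total = 1041.8 kg/min.
After stage 2: water left = (1−0.669)×613.06 = 202.92; final concentrate = 631.67 kg/min.
NaOH fraction = 428.75/631.67 = 0.679.

0.679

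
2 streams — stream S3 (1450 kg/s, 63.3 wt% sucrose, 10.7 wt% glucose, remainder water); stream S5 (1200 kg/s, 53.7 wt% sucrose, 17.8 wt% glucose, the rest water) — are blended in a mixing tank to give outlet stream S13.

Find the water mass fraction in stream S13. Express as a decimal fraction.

Total flow out = 1450 + 1200 = 2650 kg/s.
water in = 1450×0.260 + 1200×0.285 = 719 kg/s.
water mass fraction in S13 = 719/2650 = 0.271.

0.271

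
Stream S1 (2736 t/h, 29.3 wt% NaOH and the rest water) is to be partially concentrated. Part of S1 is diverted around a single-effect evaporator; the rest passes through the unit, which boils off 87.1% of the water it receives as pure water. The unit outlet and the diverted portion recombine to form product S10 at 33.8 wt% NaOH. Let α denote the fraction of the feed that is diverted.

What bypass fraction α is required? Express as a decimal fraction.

All 2736×0.293 = 801.65 t/h of NaOH reaches S10, so S10 = 801.65/0.338 = 2371.7 t/h and vapour = 364.26 t/h.
The evaporator receives (1−α)·2736 of feed at 0.707 water and removes 0.871 of that water:
0.871×0.707×(1−α)×2736 = 364.26
(1−α) = 364.26/1684.8 = 0.2162;  α = 0.7838.

0.784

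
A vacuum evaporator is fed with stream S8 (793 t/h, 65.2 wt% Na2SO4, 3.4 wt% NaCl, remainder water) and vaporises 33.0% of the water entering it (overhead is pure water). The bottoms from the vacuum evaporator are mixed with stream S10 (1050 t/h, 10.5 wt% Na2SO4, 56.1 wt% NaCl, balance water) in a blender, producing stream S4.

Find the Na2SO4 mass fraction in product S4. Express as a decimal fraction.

Vapour removed = 0.330×0.314×793 = 82.171 t/h; concentrate = 710.83 t/h.
Na2SO4 reaching the mixer = 517.04 (from concentrate) + 1050×0.105 = 627.29 t/h.
Product flow = 710.83 + 1050 = 1760.8 t/h; Na2SO4 fraction = 0.356.

0.356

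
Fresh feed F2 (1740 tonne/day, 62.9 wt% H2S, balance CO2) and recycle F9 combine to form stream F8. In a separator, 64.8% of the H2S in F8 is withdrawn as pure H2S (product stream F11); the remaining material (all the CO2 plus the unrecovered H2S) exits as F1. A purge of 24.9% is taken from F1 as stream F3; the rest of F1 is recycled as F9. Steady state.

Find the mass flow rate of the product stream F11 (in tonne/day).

H2S in F8: m_A = 1740×0.629 + (1−0.249)·(1−0.648)·m_A, so m_A = 1094.5/0.7356 = 1487.7 tonne/day.
Product F11 = 0.648×1487.7 = 964.06 tonne/day.

964.1 tonne/day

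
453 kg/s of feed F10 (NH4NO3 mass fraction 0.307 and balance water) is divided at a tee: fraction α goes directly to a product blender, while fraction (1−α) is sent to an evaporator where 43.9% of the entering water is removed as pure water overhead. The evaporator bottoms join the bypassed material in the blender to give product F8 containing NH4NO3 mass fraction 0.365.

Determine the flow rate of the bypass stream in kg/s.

216.4 kg/s

All 453×0.307 = 139.07 kg/s of NH4NO3 reaches F8, so F8 = 139.07/0.365 = 381.02 kg/s and vapour = 71.984 kg/s.
The evaporator receives (1−α)·453 of feed at 0.693 water and removes 0.439 of that water:
0.439×0.693×(1−α)×453 = 71.984
(1−α) = 71.984/137.81 = 0.5223;  α = 0.4777.
Bypass flow = 0.4777×453 = 216.39 kg/s.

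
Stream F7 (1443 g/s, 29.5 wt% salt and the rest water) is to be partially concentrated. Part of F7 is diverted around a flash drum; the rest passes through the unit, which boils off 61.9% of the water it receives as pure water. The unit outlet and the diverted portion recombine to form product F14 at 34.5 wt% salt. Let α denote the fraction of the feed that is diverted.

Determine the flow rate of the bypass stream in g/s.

All 1443×0.295 = 425.69 g/s of salt reaches F14, so F14 = 425.69/0.345 = 1233.9 g/s and vapour = 209.13 g/s.
The evaporator receives (1−α)·1443 of feed at 0.705 water and removes 0.619 of that water:
0.619×0.705×(1−α)×1443 = 209.13
(1−α) = 209.13/629.72 = 0.3321;  α = 0.6679.
Bypass flow = 0.6679×1443 = 963.78 g/s.

963.8 g/s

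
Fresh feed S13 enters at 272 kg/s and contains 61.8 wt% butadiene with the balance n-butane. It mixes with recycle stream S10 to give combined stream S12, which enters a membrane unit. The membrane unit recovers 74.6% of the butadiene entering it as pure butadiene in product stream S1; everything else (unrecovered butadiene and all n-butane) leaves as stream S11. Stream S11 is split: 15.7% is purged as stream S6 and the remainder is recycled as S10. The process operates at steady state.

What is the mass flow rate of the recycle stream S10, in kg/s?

n-butane enters only via S13 and leaves only via the purge: 272×0.382 = 0.157×(n-butane in S11), and the membrane unit passes all n-butane, so n-butane in S12 = n-butane in S11 = 661.81 kg/s.
butadiene in S12: m_A = 272×0.618 + (1−0.157)·(1−0.746)·m_A, so m_A = 168.1/0.7859 = 213.9 kg/s.
S11 = (1−0.746)×213.9 + 661.81 = 716.14 kg/s.
Recycle S10 = (1−0.157)×716.14 = 603.7 kg/s.

603.7 kg/s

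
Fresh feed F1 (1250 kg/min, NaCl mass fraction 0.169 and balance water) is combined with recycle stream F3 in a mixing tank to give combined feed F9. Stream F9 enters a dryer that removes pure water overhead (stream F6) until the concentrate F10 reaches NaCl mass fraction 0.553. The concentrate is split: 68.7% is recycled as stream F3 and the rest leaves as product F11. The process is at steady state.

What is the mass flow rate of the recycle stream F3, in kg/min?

Overall NaCl balance (none leaves overhead): NaCl in fresh feed = NaCl in product, i.e. 1250×0.169 = (1−0.687)·F10·0.553.
F10 = 211.25/(0.553×0.313) = 1220.5 kg/min.
Recycle F3 = 0.687×1220.5 = 838.46 kg/min.

838.5 kg/min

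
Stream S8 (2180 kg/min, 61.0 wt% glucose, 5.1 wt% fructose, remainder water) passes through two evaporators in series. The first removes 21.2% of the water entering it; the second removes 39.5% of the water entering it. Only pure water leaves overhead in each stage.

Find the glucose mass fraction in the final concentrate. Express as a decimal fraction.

water in feed = 2180×0.339 = 739.02 kg/min.
After stage 1: water left = (1−0.212)×739.02 = 582.35; stream total = 2023.3 kg/min.
After stage 2: water left = (1−0.395)×582.35 = 352.32; final concentrate = 1793.3 kg/min.
glucose fraction = 1329.8/1793.3 = 0.742.

0.742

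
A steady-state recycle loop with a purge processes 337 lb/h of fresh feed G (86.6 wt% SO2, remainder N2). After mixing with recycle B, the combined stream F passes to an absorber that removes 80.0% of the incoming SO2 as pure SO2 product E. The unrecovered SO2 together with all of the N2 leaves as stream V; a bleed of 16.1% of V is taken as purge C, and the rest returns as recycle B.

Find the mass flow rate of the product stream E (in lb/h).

280.5 lb/h

SO2 in F: m_A = 337×0.866 + (1−0.161)·(1−0.800)·m_A, so m_A = 291.84/0.8322 = 350.69 lb/h.
Product E = 0.800×350.69 = 280.55 lb/h.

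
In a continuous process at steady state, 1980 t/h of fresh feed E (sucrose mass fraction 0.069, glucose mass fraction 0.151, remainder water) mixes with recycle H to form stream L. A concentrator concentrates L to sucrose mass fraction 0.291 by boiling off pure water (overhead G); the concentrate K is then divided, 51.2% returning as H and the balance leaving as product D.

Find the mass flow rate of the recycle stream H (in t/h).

Overall sucrose balance (none leaves overhead): sucrose in fresh feed = sucrose in product, i.e. 1980×0.069 = (1−0.512)·K·0.291.
K = 136.62/(0.291×0.488) = 962.06 t/h.
Recycle H = 0.512×962.06 = 492.57 t/h.

492.6 t/h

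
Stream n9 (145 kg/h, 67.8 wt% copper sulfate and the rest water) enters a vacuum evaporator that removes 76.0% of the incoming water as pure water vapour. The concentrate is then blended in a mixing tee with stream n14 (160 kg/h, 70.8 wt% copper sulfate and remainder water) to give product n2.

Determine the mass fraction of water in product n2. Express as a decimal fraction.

0.2149

Vapour removed = 0.760×0.322×145 = 35.484 kg/h; concentrate = 109.52 kg/h.
water reaching the mixer = 11.206 (from concentrate) + 160×0.292 = 57.926 kg/h.
Product flow = 109.52 + 160 = 269.52 kg/h; water fraction = 0.2149.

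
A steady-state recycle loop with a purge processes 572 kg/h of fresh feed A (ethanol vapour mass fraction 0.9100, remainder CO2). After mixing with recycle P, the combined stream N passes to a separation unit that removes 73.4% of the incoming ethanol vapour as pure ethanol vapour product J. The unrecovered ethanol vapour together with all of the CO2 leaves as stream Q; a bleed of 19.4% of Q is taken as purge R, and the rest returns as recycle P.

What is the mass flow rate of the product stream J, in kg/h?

486.3 kg/h

ethanol vapour in N: m_A = 572×0.910 + (1−0.194)·(1−0.734)·m_A, so m_A = 520.52/0.7856 = 662.57 kg/h.
Product J = 0.734×662.57 = 486.33 kg/h.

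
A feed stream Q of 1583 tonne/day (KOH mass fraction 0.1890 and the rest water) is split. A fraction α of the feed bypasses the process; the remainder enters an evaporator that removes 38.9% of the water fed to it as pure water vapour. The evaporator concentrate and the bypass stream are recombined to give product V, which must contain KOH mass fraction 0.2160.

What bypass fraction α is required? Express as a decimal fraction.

All 1583×0.189 = 299.19 tonne/day of KOH reaches V, so V = 299.19/0.216 = 1385.1 tonne/day and vapour = 197.88 tonne/day.
The evaporator receives (1−α)·1583 of feed at 0.811 water and removes 0.389 of that water:
0.389×0.811×(1−α)×1583 = 197.88
(1−α) = 197.88/499.4 = 0.3962;  α = 0.6038.

0.604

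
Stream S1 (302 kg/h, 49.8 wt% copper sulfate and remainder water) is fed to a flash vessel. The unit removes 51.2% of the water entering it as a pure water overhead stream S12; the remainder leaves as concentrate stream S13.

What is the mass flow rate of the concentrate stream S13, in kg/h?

water entering = 302×0.502 = 151.6 kg/h; overhead removed = 0.512×151.6 = 77.621 kg/h.
Concentrate = 302 − 77.621 = 224.38 kg/h.

224.4 kg/h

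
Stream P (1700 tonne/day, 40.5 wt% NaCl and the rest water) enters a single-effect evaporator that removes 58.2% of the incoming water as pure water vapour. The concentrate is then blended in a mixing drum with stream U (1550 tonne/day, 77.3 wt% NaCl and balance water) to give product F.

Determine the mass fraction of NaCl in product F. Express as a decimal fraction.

Vapour removed = 0.582×0.595×1700 = 588.69 tonne/day; concentrate = 1111.3 tonne/day.
NaCl reaching the mixer = 688.5 (from concentrate) + 1550×0.773 = 1886.7 tonne/day.
Product flow = 1111.3 + 1550 = 2661.3 tonne/day; NaCl fraction = 0.7089.

0.7089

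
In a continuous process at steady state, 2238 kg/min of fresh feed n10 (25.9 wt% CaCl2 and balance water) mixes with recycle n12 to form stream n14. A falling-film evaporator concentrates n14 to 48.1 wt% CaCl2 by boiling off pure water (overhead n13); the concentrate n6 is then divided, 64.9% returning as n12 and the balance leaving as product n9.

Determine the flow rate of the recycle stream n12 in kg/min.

Overall CaCl2 balance (none leaves overhead): CaCl2 in fresh feed = CaCl2 in product, i.e. 2238×0.259 = (1−0.649)·n6·0.481.
n6 = 579.64/(0.481×0.351) = 3433.3 kg/min.
Recycle n12 = 0.649×3433.3 = 2228.2 kg/min.

2228 kg/min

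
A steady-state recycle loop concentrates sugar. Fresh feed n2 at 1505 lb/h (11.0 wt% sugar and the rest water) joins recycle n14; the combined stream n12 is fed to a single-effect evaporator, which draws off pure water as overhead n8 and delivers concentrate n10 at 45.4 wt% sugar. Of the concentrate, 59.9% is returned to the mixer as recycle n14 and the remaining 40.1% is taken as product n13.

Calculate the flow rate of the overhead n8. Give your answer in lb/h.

Overall sugar balance (none leaves overhead): sugar in fresh feed = sugar in product, i.e. 1505×0.110 = (1−0.599)·n10·0.454.
n10 = 165.55/(0.454×0.401) = 909.35 lb/h.
Recycle n14 = 0.599×909.35 = 544.7 lb/h.
Combined feed n12 = 1505 + 544.7 = 2049.7 lb/h.
Overhead n8 = n12 − n10 = 2049.7 − 909.35 = 1140.4 lb/h.

1140 lb/h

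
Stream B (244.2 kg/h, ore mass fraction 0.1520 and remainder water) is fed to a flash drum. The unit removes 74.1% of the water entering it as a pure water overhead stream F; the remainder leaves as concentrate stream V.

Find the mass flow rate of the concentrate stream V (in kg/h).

90.75 kg/h

water entering = 244.2×0.848 = 207.08 kg/h; overhead removed = 0.741×207.08 = 153.45 kg/h.
Concentrate = 244.2 − 153.45 = 90.753 kg/h.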